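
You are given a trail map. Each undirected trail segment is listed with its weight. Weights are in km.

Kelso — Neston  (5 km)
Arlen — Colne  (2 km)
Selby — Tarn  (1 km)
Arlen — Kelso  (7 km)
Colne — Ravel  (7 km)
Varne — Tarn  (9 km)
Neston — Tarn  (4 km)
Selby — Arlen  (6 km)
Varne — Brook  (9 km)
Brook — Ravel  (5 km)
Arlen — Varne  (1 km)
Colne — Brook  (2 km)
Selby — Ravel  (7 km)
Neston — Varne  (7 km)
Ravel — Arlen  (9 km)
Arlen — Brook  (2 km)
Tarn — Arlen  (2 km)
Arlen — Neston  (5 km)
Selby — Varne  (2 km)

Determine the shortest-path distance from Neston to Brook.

7 km

Settle nodes by increasing distance from Neston:
Neston: 0
Tarn: 4  (via Neston)
Kelso: 5  (via Neston)
Selby: 5  (via Tarn)
Arlen: 5  (via Neston)
Varne: 6  (via Arlen)
Colne: 7  (via Arlen)
Brook: 7  (via Arlen)
Shortest route: Neston → Arlen → Brook = 7 km.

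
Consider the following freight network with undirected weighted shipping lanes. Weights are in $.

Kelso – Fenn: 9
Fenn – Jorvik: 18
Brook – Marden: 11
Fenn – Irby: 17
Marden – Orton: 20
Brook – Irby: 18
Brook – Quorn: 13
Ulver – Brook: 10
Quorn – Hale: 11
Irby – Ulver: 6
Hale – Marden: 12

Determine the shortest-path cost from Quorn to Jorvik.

$64

Candidate routes:
Quorn - Brook - Irby - Fenn - Jorvik: 13+18+17+18 = 66
Quorn - Hale - Marden - Brook - Ulver - Irby - Fenn - Jorvik: 11+12+11+10+6+17+18 = 85
Quorn - Brook - Ulver - Irby - Fenn - Jorvik: 13+10+6+17+18 = 64
The minimum is $64 via Quorn - Brook - Ulver - Irby - Fenn - Jorvik.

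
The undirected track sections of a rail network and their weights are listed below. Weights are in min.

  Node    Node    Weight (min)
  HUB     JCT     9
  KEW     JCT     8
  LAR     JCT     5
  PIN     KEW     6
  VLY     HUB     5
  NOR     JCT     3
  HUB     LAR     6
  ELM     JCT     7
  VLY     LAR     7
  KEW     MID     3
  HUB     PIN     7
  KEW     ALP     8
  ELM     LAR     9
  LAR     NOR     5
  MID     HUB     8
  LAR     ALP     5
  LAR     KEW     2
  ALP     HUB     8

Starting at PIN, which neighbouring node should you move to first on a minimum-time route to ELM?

KEW

Compare a few routes:
PIN → KEW → JCT → ELM: 6+8+7 = 21
PIN → KEW → LAR → ELM: 6+2+9 = 17
PIN → KEW → LAR → JCT → ELM: 6+2+5+7 = 20
Cheapest is PIN → KEW → LAR → ELM at 17 min.
So from PIN the first move is to KEW.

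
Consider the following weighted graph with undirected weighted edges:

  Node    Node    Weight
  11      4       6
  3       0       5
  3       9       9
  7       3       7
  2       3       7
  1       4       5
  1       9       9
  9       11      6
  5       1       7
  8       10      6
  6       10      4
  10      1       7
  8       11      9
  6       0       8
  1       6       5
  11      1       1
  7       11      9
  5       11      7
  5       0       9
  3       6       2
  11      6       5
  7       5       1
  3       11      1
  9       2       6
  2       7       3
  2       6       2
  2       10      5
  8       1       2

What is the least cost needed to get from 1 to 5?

7

Compare a few routes:
1 - 11 - 5: 1+7 = 8
1 - 11 - 3 - 7 - 5: 1+1+7+1 = 10
1 - 5: 7 = 7
Cheapest is 1 - 5 at 7.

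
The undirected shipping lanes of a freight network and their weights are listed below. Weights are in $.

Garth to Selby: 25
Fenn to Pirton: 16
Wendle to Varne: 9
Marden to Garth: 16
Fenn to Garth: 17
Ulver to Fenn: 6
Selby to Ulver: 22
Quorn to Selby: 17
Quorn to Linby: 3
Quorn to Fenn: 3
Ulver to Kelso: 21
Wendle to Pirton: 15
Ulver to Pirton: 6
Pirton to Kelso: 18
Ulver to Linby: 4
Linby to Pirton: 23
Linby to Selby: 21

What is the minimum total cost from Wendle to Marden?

$60

Running Dijkstra from Wendle:
Wendle: 0
Varne: 9  (via Wendle)
Pirton: 15  (via Wendle)
Ulver: 21  (via Pirton)
Linby: 25  (via Ulver)
Fenn: 27  (via Ulver)
Quorn: 28  (via Linby)
Kelso: 33  (via Pirton)
Selby: 43  (via Ulver)
Garth: 44  (via Fenn)
Marden: 60  (via Garth)
Shortest route: Wendle → Pirton → Ulver → Fenn → Garth → Marden = $60.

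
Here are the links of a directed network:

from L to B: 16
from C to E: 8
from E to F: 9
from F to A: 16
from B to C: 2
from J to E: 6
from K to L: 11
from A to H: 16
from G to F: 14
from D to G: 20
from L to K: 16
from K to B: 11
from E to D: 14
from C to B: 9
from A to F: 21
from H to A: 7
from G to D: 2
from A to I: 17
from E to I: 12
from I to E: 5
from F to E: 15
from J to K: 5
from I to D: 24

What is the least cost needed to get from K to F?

30

Enumerating some paths:
K–L–B–C–E–F: 11+16+2+8+9 = 46
K–B–C–E–D–G–F: 11+2+8+14+20+14 = 69
K–B–C–E–F: 11+2+8+9 = 30
The minimum is 30 via K–B–C–E–F.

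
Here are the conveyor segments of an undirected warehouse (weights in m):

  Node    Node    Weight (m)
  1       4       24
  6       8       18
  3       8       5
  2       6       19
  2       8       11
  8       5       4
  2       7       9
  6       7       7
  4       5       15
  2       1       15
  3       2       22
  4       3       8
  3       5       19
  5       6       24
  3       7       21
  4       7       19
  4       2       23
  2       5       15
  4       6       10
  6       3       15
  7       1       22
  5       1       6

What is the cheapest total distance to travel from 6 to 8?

18 m

Enumerating some paths:
6 - 4 - 3 - 8: 10+8+5 = 23
6 - 8: 18 = 18
6 - 3 - 8: 15+5 = 20
Cheapest is 6 - 8 at 18 m.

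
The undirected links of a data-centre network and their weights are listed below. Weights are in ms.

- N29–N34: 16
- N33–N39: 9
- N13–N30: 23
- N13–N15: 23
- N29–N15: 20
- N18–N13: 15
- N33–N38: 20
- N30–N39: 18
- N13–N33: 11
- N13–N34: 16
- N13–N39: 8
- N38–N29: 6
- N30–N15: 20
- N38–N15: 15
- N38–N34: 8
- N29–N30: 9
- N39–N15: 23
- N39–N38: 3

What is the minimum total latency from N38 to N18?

26 ms

Settle nodes by increasing distance from N38:
N38: 0
N39: 3  (via N38)
N29: 6  (via N38)
N34: 8  (via N38)
N13: 11  (via N39)
N33: 12  (via N39)
N30: 15  (via N29)
N15: 15  (via N38)
N18: 26  (via N13)
Shortest route: N38–N39–N13–N18 = 26 ms.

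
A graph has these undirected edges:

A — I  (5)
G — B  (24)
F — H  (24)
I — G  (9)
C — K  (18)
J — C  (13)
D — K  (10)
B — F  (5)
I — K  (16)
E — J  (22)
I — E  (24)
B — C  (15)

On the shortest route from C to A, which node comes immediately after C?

Enumerating some paths:
C → B → G → I → A: 15+24+9+5 = 53
C → K → I → A: 18+16+5 = 39
Cheapest is C → K → I → A at 39.
So from C the first move is to K.

K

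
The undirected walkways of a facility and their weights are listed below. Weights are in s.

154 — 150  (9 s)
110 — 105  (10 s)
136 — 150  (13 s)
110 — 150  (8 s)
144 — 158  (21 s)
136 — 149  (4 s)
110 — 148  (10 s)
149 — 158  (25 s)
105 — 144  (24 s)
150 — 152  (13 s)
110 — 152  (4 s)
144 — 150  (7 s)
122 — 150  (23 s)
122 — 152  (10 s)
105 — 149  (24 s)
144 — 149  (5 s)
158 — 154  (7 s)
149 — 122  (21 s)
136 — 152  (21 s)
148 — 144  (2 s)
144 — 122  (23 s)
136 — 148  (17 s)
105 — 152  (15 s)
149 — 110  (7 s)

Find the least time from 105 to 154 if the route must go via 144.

Shortest 105→144: 105 → 110 → 149 → 144 = 22
Shortest 144→154: 144 → 150 → 154 = 16
Total via 144: 22 + 16 = 38 s.

38 s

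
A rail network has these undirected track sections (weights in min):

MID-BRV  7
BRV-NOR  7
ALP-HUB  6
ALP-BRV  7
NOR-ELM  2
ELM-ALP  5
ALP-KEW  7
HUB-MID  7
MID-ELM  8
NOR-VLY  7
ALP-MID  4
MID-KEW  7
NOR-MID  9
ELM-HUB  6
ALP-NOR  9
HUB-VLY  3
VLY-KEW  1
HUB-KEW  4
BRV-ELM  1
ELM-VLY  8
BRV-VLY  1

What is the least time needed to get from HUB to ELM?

Running Dijkstra from HUB:
HUB: 0
VLY: 3  (via HUB)
KEW: 4  (via HUB)
BRV: 4  (via VLY)
ELM: 5  (via BRV)
Shortest route: HUB → VLY → BRV → ELM = 5 min.

5 min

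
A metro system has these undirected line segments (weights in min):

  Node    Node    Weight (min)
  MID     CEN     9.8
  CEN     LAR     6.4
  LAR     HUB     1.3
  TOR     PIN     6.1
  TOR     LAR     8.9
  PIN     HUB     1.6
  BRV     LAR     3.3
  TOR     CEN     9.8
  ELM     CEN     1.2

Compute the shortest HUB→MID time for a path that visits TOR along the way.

Shortest HUB→TOR: HUB–PIN–TOR = 7.7
Best TOR to MID: TOR–CEN–MID costing 19.6
Total via TOR: 7.7 + 19.6 = 27.3 min.

27.3 min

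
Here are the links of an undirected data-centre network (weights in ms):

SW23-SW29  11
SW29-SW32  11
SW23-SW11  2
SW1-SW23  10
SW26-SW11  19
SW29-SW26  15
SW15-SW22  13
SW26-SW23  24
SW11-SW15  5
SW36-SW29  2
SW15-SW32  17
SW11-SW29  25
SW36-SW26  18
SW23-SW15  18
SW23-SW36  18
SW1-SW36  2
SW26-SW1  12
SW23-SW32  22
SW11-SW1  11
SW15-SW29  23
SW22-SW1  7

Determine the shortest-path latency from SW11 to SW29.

13 ms

Enumerating some paths:
SW11–SW23–SW29: 2+11 = 13
SW11–SW1–SW36–SW29: 11+2+2 = 15
The minimum is 13 ms via SW11–SW23–SW29.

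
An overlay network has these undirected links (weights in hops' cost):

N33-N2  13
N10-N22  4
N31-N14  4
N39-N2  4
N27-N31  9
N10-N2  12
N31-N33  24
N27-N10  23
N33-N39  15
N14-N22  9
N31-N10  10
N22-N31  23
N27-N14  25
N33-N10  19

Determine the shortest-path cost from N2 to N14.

Running Dijkstra from N2:
N2: 0
N39: 4  (via N2)
N10: 12  (via N2)
N33: 13  (via N2)
N22: 16  (via N10)
N31: 22  (via N10)
N14: 25  (via N22)
Shortest route: N2 → N10 → N22 → N14 = 25 hops' cost.

25 hops' cost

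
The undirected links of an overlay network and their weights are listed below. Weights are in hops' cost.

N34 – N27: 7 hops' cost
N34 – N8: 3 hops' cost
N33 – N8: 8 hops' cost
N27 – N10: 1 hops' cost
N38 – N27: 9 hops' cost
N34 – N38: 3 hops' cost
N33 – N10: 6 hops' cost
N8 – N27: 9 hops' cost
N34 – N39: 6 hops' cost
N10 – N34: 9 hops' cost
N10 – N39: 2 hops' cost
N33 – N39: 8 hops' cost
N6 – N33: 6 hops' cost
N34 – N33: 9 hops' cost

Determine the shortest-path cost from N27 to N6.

13 hops' cost

Compare a few routes:
N27–N8–N33–N6: 9+8+6 = 23
N27–N10–N39–N33–N6: 1+2+8+6 = 17
N27–N34–N33–N6: 7+9+6 = 22
N27–N10–N33–N6: 1+6+6 = 13
Cheapest is N27–N10–N33–N6 at 13 hops' cost.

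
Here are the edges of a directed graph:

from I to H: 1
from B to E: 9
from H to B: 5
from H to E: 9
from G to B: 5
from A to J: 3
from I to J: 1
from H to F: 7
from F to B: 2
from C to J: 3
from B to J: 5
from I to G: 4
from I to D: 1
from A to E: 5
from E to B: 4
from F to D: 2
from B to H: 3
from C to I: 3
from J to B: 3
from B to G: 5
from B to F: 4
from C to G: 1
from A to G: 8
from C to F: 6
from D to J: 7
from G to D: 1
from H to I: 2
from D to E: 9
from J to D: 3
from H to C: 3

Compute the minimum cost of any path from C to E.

11

Shortest distances from C:
C: 0
G: 1  (via C)
D: 2  (via G)
I: 3  (via C)
J: 3  (via C)
H: 4  (via I)
B: 6  (via G)
F: 6  (via C)
E: 11  (via D)
Shortest route: C → G → D → E = 11.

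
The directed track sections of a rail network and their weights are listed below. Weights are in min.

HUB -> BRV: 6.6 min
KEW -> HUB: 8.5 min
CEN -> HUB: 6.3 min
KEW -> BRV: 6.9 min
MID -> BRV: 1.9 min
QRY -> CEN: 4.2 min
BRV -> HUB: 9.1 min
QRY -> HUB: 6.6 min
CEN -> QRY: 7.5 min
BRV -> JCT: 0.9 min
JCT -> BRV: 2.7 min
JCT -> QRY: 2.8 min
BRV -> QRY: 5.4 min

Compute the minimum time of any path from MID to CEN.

9.8 min

Compare a few routes:
MID → BRV → JCT → QRY → CEN: 1.9+0.9+2.8+4.2 = 9.8
MID → BRV → QRY → CEN: 1.9+5.4+4.2 = 11.5
Cheapest is MID → BRV → JCT → QRY → CEN at 9.8 min.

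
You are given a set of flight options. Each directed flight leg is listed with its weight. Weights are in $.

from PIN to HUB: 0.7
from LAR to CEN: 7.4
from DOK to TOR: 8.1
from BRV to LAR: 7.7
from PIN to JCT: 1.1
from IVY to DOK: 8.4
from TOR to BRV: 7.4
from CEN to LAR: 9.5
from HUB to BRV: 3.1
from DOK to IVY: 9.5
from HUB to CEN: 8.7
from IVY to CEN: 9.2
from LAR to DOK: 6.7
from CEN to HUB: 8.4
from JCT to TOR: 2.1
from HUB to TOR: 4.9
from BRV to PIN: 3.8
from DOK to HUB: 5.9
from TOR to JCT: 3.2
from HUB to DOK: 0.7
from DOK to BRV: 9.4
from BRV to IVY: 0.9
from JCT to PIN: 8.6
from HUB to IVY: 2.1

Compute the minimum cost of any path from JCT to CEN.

$18

Compare a few routes:
JCT–PIN–HUB–BRV–IVY–CEN: 8.6+0.7+3.1+0.9+9.2 = 22.5
JCT–TOR–BRV–IVY–CEN: 2.1+7.4+0.9+9.2 = 19.6
JCT–PIN–HUB–CEN: 8.6+0.7+8.7 = 18
JCT–PIN–HUB–IVY–CEN: 8.6+0.7+2.1+9.2 = 20.6
The minimum is $18 via JCT–PIN–HUB–CEN.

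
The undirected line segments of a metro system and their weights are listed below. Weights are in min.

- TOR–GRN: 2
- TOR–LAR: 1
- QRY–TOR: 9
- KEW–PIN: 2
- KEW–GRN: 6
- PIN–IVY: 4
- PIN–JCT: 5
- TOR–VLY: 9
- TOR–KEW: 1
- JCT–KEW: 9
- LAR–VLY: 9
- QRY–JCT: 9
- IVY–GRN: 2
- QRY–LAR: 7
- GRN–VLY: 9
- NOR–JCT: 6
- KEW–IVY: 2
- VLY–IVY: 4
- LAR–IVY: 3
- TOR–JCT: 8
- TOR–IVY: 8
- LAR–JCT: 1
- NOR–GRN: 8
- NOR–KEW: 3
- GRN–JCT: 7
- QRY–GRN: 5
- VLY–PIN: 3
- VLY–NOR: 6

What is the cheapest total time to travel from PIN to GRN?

Compare a few routes:
PIN → KEW → TOR → GRN: 2+1+2 = 5
PIN → IVY → GRN: 4+2 = 6
Cheapest is PIN → KEW → TOR → GRN at 5 min.

5 min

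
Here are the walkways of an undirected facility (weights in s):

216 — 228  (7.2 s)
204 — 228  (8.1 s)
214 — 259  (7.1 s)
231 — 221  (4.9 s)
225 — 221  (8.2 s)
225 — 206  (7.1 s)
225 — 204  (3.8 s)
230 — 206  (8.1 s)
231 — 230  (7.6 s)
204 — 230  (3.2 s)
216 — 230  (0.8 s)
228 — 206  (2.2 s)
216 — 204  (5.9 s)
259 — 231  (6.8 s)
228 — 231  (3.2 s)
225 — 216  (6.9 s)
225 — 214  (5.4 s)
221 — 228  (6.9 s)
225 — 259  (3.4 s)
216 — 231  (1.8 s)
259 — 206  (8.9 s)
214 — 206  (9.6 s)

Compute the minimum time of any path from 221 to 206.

9.1 s

Settle nodes by increasing distance from 221:
221: 0
231: 4.9  (via 221)
216: 6.7  (via 231)
228: 6.9  (via 221)
230: 7.5  (via 216)
225: 8.2  (via 221)
206: 9.1  (via 228)
Shortest route: 221 → 228 → 206 = 9.1 s.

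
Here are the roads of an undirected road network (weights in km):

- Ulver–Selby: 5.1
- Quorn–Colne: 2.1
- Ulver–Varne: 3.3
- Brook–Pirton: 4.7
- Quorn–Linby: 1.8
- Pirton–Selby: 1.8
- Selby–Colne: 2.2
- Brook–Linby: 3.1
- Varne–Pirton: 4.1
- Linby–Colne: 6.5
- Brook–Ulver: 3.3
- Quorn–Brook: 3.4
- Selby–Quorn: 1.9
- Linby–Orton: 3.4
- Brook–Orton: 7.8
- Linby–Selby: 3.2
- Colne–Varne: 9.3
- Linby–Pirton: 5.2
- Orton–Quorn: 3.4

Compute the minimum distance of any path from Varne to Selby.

Compare a few routes:
Varne - Pirton - Selby: 4.1+1.8 = 5.9
Varne - Ulver - Selby: 3.3+5.1 = 8.4
Cheapest is Varne - Pirton - Selby at 5.9 km.

5.9 km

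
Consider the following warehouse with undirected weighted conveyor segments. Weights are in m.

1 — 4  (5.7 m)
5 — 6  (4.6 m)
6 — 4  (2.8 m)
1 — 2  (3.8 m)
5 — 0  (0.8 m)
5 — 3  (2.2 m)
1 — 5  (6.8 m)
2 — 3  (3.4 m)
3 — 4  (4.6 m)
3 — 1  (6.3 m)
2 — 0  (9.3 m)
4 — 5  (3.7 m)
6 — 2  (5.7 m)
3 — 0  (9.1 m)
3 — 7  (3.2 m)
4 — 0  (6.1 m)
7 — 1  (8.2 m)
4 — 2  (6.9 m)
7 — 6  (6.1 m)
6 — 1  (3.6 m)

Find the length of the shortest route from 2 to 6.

5.7 m

Shortest distances from 2:
2: 0
3: 3.4  (via 2)
1: 3.8  (via 2)
5: 5.6  (via 3)
6: 5.7  (via 2)
Shortest route: 2 → 6 = 5.7 m.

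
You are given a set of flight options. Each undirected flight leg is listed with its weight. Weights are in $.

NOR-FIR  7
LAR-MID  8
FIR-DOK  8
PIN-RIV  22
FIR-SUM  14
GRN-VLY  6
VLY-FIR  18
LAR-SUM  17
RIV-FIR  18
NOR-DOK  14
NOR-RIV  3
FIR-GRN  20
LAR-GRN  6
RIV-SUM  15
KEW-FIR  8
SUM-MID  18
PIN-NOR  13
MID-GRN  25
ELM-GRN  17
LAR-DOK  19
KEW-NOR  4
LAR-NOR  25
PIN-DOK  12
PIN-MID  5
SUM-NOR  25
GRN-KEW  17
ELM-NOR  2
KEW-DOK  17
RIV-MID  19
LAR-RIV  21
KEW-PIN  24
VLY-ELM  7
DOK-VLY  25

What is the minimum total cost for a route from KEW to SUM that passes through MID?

Shortest KEW→MID: KEW–NOR–PIN–MID = 22
Shortest MID→SUM: MID–SUM = 18
Total via MID: 22 + 18 = $40.

$40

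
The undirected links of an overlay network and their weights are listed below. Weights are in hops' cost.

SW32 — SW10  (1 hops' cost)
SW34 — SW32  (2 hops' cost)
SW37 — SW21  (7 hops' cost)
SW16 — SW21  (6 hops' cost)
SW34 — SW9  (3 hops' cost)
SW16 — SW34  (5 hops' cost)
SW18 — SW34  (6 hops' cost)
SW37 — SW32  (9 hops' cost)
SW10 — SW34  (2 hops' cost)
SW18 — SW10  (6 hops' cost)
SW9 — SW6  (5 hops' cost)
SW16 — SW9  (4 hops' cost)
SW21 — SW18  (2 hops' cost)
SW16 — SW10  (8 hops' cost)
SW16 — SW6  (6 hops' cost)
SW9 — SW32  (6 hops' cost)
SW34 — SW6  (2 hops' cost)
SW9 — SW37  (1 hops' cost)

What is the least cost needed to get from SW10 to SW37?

Compare a few routes:
SW10 - SW32 - SW9 - SW37: 1+6+1 = 8
SW10 - SW34 - SW9 - SW37: 2+3+1 = 6
SW10 - SW32 - SW37: 1+9 = 10
SW10 - SW32 - SW34 - SW9 - SW37: 1+2+3+1 = 7
The minimum is 6 hops' cost via SW10 - SW34 - SW9 - SW37.

6 hops' cost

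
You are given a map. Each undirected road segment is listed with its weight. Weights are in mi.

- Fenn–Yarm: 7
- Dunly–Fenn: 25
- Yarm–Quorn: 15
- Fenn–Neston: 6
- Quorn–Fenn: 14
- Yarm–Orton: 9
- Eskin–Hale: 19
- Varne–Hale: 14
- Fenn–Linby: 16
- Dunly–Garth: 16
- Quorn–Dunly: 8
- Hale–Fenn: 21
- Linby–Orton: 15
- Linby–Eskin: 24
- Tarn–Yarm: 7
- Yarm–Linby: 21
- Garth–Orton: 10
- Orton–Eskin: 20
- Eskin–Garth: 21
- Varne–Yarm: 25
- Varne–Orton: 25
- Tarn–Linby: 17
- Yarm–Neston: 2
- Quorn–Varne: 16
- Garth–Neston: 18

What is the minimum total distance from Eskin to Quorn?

Shortest distances from Eskin:
Eskin: 0
Hale: 19  (via Eskin)
Orton: 20  (via Eskin)
Garth: 21  (via Eskin)
Linby: 24  (via Eskin)
Yarm: 29  (via Orton)
Neston: 31  (via Yarm)
Varne: 33  (via Hale)
Fenn: 36  (via Yarm)
Tarn: 36  (via Yarm)
Dunly: 37  (via Garth)
Quorn: 44  (via Yarm)
Shortest route: Eskin → Orton → Yarm → Quorn = 44 mi.

44 mi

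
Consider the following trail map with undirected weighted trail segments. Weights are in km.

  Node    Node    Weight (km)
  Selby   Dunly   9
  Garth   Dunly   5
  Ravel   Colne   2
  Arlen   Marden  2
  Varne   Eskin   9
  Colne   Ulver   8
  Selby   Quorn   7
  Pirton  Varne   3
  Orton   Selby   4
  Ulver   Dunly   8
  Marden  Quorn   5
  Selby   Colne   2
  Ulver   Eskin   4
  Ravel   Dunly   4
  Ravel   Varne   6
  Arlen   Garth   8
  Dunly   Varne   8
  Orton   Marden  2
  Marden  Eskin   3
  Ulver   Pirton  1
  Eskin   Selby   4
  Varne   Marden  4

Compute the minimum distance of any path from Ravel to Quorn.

11 km

Enumerating some paths:
Ravel - Varne - Marden - Quorn: 6+4+5 = 15
Ravel - Colne - Selby - Quorn: 2+2+7 = 11
Cheapest is Ravel - Colne - Selby - Quorn at 11 km.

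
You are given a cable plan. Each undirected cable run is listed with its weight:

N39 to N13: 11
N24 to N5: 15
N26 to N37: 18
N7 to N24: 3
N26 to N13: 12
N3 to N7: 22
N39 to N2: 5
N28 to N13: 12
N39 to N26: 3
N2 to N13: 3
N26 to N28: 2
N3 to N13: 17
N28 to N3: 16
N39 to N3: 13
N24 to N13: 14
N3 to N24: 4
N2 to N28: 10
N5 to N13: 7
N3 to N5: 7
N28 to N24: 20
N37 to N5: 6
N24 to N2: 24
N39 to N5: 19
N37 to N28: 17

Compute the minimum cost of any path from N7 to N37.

Compare a few routes:
N7 → N24 → N13 → N5 → N37: 3+14+7+6 = 30
N7 → N24 → N3 → N5 → N37: 3+4+7+6 = 20
N7 → N24 → N5 → N37: 3+15+6 = 24
The minimum is 20 via N7 → N24 → N3 → N5 → N37.

20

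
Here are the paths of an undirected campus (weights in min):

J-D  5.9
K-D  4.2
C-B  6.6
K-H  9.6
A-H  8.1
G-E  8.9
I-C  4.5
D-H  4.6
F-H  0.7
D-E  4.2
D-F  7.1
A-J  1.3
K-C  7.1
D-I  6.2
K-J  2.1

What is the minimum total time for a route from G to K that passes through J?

21.1 min

Best G to J: G–E–D–J costing 19
Shortest J→K: J–K = 2.1
Total via J: 19 + 2.1 = 21.1 min.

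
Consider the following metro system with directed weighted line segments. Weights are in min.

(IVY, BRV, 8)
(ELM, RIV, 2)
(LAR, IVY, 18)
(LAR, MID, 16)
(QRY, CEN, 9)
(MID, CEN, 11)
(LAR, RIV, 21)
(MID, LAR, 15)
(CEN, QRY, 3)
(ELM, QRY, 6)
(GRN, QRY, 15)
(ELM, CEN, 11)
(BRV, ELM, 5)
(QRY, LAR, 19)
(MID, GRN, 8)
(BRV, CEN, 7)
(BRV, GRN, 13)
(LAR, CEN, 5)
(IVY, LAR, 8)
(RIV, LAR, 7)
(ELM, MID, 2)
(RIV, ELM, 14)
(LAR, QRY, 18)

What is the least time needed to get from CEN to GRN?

46 min

Settle nodes by increasing distance from CEN:
CEN: 0
QRY: 3  (via CEN)
LAR: 22  (via QRY)
MID: 38  (via LAR)
IVY: 40  (via LAR)
RIV: 43  (via LAR)
GRN: 46  (via MID)
Shortest route: CEN–QRY–LAR–MID–GRN = 46 min.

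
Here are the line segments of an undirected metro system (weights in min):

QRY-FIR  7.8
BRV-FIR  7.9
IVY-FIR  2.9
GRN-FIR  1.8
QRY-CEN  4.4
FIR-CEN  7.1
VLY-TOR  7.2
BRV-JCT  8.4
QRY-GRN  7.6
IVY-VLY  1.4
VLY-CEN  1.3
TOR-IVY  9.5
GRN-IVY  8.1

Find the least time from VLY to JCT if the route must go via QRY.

29.8 min

Shortest VLY→QRY: VLY → CEN → QRY = 5.7
Best QRY to JCT: QRY → FIR → BRV → JCT costing 24.1
Total via QRY: 5.7 + 24.1 = 29.8 min.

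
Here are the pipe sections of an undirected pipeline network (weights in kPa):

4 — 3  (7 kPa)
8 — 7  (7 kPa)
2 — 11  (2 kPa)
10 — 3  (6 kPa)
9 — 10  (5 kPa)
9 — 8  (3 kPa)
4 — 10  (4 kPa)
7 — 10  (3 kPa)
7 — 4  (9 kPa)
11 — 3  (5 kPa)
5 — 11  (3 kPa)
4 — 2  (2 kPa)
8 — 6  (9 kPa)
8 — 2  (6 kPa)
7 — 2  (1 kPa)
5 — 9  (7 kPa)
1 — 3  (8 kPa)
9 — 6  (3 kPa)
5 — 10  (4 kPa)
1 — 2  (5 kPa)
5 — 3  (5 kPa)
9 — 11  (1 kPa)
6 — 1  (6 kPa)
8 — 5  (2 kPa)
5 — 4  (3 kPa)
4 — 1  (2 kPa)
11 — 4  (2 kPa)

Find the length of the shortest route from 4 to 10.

4 kPa

Candidate routes:
4 - 2 - 7 - 10: 2+1+3 = 6
4 - 10: 4 = 4
4 - 5 - 10: 3+4 = 7
Cheapest is 4 - 10 at 4 kPa.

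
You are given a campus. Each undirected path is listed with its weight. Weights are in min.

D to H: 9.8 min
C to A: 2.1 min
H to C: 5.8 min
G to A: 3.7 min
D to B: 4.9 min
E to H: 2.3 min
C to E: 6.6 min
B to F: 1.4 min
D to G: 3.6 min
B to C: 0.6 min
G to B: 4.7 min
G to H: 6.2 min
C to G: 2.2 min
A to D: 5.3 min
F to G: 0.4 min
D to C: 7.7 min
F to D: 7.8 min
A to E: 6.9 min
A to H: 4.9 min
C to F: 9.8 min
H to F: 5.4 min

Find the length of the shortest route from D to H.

Candidate routes:
D → G → H: 3.6+6.2 = 9.8
D → G → F → H: 3.6+0.4+5.4 = 9.4
D → H: 9.8 = 9.8
The minimum is 9.4 min via D → G → F → H.

9.4 min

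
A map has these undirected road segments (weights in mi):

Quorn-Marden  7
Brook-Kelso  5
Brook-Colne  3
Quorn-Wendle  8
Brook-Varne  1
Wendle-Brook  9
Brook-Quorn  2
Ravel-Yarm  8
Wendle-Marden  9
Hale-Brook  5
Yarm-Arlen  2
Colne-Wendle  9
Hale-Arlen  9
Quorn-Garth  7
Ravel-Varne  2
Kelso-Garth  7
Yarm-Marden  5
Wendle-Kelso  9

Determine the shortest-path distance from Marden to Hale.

Compare a few routes:
Marden - Quorn - Brook - Hale: 7+2+5 = 14
Marden - Wendle - Brook - Hale: 9+9+5 = 23
Marden - Yarm - Arlen - Hale: 5+2+9 = 16
Marden - Yarm - Ravel - Varne - Brook - Hale: 5+8+2+1+5 = 21
The minimum is 14 mi via Marden - Quorn - Brook - Hale.

14 mi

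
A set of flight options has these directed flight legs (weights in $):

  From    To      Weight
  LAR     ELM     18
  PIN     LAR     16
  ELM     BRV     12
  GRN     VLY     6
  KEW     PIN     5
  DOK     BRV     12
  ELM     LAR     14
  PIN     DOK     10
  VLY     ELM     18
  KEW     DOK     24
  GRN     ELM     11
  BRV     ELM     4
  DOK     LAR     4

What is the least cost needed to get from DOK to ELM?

$16

Running Dijkstra from DOK:
DOK: 0
LAR: 4  (via DOK)
BRV: 12  (via DOK)
ELM: 16  (via BRV)
Shortest route: DOK → BRV → ELM = $16.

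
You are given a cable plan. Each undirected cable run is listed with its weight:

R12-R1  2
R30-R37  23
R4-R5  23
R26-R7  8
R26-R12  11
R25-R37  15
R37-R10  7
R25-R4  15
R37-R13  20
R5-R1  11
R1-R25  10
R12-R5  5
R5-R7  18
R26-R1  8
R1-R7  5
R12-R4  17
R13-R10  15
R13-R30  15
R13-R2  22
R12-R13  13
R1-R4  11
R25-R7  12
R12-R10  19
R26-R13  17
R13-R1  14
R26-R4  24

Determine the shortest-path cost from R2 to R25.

46

Enumerating some paths:
R2 → R13 → R12 → R1 → R7 → R25: 22+13+2+5+12 = 54
R2 → R13 → R1 → R7 → R25: 22+14+5+12 = 53
R2 → R13 → R12 → R1 → R25: 22+13+2+10 = 47
R2 → R13 → R1 → R25: 22+14+10 = 46
Cheapest is R2 → R13 → R1 → R25 at 46.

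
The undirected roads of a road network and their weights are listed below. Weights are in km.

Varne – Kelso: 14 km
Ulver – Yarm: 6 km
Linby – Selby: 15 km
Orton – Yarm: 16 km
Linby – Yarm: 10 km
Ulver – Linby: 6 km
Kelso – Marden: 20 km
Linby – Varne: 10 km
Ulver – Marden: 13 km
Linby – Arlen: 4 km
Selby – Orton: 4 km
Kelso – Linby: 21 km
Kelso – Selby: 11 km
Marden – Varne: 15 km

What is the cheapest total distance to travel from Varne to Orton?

29 km

Running Dijkstra from Varne:
Varne: 0
Linby: 10  (via Varne)
Kelso: 14  (via Varne)
Arlen: 14  (via Linby)
Marden: 15  (via Varne)
Ulver: 16  (via Linby)
Yarm: 20  (via Linby)
Selby: 25  (via Linby)
Orton: 29  (via Selby)
Shortest route: Varne → Linby → Selby → Orton = 29 km.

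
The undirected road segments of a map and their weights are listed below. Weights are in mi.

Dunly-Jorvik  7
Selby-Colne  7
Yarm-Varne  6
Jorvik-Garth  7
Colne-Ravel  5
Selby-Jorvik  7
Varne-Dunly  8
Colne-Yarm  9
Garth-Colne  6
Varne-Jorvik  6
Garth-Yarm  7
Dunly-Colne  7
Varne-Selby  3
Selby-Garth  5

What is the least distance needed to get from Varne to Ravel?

15 mi

Running Dijkstra from Varne:
Varne: 0
Selby: 3  (via Varne)
Jorvik: 6  (via Varne)
Yarm: 6  (via Varne)
Garth: 8  (via Selby)
Dunly: 8  (via Varne)
Colne: 10  (via Selby)
Ravel: 15  (via Colne)
Shortest route: Varne → Selby → Colne → Ravel = 15 mi.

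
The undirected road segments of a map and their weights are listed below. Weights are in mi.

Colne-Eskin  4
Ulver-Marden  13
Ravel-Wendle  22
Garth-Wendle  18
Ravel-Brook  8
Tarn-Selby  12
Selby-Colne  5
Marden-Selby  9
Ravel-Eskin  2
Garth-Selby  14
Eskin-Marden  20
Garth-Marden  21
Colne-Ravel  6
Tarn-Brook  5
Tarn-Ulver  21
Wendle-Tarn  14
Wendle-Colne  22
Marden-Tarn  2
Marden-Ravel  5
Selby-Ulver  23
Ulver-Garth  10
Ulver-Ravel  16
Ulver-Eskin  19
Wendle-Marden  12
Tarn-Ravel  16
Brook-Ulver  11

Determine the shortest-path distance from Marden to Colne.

Shortest distances from Marden:
Marden: 0
Tarn: 2  (via Marden)
Ravel: 5  (via Marden)
Brook: 7  (via Tarn)
Eskin: 7  (via Ravel)
Selby: 9  (via Marden)
Colne: 11  (via Ravel)
Shortest route: Marden → Ravel → Colne = 11 mi.

11 mi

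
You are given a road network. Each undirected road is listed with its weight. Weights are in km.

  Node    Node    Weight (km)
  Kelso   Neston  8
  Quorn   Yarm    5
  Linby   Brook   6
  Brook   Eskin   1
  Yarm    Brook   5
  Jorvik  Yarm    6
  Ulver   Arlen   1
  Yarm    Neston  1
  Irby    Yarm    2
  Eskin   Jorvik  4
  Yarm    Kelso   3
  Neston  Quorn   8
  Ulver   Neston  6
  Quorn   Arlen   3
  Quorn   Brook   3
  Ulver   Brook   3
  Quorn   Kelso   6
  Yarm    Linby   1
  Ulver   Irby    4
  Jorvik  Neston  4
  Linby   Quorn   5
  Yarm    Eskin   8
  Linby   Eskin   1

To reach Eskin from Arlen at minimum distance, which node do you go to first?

Enumerating some paths:
Arlen → Quorn → Brook → Eskin: 3+3+1 = 7
Arlen → Quorn → Linby → Eskin: 3+5+1 = 9
Arlen → Ulver → Brook → Eskin: 1+3+1 = 5
Cheapest is Arlen → Ulver → Brook → Eskin at 5 km.
So from Arlen the first move is to Ulver.

Ulver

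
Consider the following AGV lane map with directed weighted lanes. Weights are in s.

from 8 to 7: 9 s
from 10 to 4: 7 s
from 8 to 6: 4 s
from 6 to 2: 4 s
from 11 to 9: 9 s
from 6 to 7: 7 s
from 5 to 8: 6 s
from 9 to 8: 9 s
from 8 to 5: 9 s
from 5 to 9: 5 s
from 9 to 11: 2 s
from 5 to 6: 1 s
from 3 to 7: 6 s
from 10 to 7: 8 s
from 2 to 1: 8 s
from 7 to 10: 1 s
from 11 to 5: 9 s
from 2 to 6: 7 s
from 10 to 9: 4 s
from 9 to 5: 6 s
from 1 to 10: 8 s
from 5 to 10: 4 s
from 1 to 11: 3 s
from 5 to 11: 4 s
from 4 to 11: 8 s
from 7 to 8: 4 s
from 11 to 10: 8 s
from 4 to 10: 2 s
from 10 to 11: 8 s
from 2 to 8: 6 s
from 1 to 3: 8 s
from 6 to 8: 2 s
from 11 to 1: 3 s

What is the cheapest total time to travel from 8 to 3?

24 s

Shortest distances from 8:
8: 0
6: 4  (via 8)
2: 8  (via 6)
5: 9  (via 8)
7: 9  (via 8)
10: 10  (via 7)
11: 13  (via 5)
9: 14  (via 5)
1: 16  (via 2)
4: 17  (via 10)
3: 24  (via 1)
Shortest route: 8–6–2–1–3 = 24 s.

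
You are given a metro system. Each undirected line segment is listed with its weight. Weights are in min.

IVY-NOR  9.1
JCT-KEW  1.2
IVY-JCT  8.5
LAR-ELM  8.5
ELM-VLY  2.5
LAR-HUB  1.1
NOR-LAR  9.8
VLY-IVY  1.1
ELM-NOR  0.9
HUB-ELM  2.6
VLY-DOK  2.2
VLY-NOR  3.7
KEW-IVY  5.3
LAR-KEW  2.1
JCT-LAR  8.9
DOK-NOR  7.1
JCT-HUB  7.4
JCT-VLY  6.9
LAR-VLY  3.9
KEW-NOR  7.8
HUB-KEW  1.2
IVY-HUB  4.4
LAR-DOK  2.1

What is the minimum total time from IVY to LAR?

Compare a few routes:
IVY - VLY - LAR: 1.1+3.9 = 5
IVY - HUB - LAR: 4.4+1.1 = 5.5
IVY - VLY - DOK - LAR: 1.1+2.2+2.1 = 5.4
The minimum is 5 min via IVY - VLY - LAR.

5 min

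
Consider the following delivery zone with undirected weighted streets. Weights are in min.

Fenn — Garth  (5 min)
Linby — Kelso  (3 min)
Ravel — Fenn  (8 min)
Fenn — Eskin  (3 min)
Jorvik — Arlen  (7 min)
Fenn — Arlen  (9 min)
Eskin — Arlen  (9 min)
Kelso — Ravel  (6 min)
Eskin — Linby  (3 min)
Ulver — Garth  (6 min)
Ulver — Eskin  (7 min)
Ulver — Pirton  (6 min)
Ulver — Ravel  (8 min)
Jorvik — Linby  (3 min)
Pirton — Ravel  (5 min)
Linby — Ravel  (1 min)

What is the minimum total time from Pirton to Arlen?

16 min

Enumerating some paths:
Pirton - Ravel - Linby - Eskin - Arlen: 5+1+3+9 = 18
Pirton - Ravel - Linby - Jorvik - Arlen: 5+1+3+7 = 16
Pirton - Ravel - Linby - Eskin - Fenn - Arlen: 5+1+3+3+9 = 21
Cheapest is Pirton - Ravel - Linby - Jorvik - Arlen at 16 min.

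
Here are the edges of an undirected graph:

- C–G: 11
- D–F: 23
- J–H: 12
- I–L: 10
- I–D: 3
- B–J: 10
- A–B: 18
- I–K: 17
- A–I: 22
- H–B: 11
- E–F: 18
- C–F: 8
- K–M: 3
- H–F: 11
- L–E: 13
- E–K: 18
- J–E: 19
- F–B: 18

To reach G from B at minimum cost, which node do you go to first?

F

Compare a few routes:
B–H–F–C–G: 11+11+8+11 = 41
B–F–C–G: 18+8+11 = 37
Cheapest is B–F–C–G at 37.
So from B the first move is to F.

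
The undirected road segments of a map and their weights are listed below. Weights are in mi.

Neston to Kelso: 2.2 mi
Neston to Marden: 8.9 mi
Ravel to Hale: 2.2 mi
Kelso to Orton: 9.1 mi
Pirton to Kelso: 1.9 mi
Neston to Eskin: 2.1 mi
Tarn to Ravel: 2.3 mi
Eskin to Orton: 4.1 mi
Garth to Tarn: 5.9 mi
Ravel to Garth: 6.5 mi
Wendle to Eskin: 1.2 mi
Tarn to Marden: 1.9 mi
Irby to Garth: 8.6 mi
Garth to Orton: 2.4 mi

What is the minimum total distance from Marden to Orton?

10.2 mi

Enumerating some paths:
Marden → Tarn → Ravel → Garth → Orton: 1.9+2.3+6.5+2.4 = 13.1
Marden → Tarn → Garth → Orton: 1.9+5.9+2.4 = 10.2
Marden → Neston → Eskin → Orton: 8.9+2.1+4.1 = 15.1
The minimum is 10.2 mi via Marden → Tarn → Garth → Orton.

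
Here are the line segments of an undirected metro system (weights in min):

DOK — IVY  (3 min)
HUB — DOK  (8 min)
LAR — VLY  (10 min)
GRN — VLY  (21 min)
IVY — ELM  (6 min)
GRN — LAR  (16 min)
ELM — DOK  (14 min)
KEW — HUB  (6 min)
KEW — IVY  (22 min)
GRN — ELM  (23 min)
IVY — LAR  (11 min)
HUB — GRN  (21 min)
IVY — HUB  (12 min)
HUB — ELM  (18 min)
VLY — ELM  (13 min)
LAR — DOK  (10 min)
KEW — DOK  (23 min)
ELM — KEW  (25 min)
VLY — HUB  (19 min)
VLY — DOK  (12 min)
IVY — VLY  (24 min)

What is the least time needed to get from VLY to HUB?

Settle nodes by increasing distance from VLY:
VLY: 0
LAR: 10  (via VLY)
DOK: 12  (via VLY)
ELM: 13  (via VLY)
IVY: 15  (via DOK)
HUB: 19  (via VLY)
Shortest route: VLY–HUB = 19 min.

19 min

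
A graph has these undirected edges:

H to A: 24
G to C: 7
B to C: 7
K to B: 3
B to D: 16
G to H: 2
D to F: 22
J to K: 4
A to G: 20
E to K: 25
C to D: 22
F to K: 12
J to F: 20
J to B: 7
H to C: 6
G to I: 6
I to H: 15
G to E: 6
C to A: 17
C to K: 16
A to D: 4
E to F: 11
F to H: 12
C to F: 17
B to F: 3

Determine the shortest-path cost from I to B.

20

Enumerating some paths:
I - G - H - F - B: 6+2+12+3 = 23
I - G - E - F - B: 6+6+11+3 = 26
I - G - H - C - B: 6+2+6+7 = 21
I - G - C - B: 6+7+7 = 20
Cheapest is I - G - C - B at 20.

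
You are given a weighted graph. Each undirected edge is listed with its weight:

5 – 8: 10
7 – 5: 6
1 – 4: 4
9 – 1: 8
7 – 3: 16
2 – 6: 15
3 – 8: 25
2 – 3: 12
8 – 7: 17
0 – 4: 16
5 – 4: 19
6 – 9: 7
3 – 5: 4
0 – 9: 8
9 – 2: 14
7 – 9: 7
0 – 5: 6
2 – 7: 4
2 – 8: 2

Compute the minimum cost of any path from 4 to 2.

Shortest distances from 4:
4: 0
1: 4  (via 4)
9: 12  (via 1)
0: 16  (via 4)
5: 19  (via 4)
6: 19  (via 9)
7: 19  (via 9)
2: 23  (via 7)
Shortest route: 4 → 1 → 9 → 7 → 2 = 23.

23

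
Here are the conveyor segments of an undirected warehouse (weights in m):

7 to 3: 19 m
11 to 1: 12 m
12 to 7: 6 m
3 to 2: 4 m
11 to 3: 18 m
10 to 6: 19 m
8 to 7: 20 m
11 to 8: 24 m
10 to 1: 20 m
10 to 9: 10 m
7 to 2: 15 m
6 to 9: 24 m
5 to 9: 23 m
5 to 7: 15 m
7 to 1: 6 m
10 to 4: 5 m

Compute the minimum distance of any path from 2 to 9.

51 m

Enumerating some paths:
2–7–1–10–9: 15+6+20+10 = 51
2–7–5–9: 15+15+23 = 53
The minimum is 51 m via 2–7–1–10–9.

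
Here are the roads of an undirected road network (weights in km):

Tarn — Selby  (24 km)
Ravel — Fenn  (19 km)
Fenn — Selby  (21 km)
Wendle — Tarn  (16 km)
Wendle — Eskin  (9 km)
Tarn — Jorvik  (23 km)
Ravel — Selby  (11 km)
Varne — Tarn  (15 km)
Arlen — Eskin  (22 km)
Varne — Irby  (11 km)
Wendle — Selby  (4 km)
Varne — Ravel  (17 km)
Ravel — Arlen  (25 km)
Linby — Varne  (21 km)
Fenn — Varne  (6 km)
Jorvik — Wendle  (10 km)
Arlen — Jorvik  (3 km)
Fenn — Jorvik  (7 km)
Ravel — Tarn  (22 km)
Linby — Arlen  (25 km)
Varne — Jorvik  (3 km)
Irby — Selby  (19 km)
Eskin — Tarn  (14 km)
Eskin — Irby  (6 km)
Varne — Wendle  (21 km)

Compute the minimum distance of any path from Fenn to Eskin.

Settle nodes by increasing distance from Fenn:
Fenn: 0
Varne: 6  (via Fenn)
Jorvik: 7  (via Fenn)
Arlen: 10  (via Jorvik)
Irby: 17  (via Varne)
Wendle: 17  (via Jorvik)
Ravel: 19  (via Fenn)
Selby: 21  (via Fenn)
Tarn: 21  (via Varne)
Eskin: 23  (via Irby)
Shortest route: Fenn–Varne–Irby–Eskin = 23 km.

23 km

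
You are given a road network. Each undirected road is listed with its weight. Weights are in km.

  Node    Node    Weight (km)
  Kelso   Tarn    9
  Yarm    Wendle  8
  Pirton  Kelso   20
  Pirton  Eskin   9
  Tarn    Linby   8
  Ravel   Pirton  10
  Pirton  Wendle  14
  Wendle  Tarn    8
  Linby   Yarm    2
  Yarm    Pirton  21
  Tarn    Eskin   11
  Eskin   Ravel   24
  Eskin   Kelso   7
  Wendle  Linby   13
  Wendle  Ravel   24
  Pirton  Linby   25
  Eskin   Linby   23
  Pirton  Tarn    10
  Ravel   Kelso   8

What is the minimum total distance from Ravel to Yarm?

Candidate routes:
Ravel → Pirton → Tarn → Linby → Yarm: 10+10+8+2 = 30
Ravel → Wendle → Yarm: 24+8 = 32
Ravel → Kelso → Tarn → Linby → Yarm: 8+9+8+2 = 27
Ravel → Pirton → Yarm: 10+21 = 31
The minimum is 27 km via Ravel → Kelso → Tarn → Linby → Yarm.

27 km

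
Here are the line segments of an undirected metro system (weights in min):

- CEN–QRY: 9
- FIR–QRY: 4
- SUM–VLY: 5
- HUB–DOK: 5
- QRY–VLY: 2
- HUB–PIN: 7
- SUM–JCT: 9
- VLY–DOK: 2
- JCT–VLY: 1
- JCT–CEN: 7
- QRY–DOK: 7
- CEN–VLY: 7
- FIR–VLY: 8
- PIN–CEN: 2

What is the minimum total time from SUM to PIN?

14 min

Running Dijkstra from SUM:
SUM: 0
VLY: 5  (via SUM)
JCT: 6  (via VLY)
DOK: 7  (via VLY)
QRY: 7  (via VLY)
FIR: 11  (via QRY)
CEN: 12  (via VLY)
HUB: 12  (via DOK)
PIN: 14  (via CEN)
Shortest route: SUM–VLY–CEN–PIN = 14 min.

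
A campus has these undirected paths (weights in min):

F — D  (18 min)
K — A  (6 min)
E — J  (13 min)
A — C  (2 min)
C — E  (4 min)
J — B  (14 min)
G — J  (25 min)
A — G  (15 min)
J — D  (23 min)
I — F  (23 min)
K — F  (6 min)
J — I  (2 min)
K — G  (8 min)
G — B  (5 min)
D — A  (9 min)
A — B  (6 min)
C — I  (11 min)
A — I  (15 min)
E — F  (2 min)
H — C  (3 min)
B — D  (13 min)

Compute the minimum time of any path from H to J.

Shortest distances from H:
H: 0
C: 3  (via H)
A: 5  (via C)
E: 7  (via C)
F: 9  (via E)
B: 11  (via A)
K: 11  (via A)
D: 14  (via A)
I: 14  (via C)
G: 16  (via B)
J: 16  (via I)
Shortest route: H–C–I–J = 16 min.

16 min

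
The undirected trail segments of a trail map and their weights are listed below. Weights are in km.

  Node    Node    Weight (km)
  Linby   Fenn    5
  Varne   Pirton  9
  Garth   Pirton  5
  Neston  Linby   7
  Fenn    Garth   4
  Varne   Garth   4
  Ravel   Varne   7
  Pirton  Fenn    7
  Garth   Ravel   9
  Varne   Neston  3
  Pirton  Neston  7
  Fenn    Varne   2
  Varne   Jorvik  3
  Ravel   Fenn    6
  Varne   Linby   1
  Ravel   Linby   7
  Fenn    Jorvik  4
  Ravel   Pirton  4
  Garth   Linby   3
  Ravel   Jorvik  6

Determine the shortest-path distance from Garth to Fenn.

Candidate routes:
Garth–Varne–Fenn: 4+2 = 6
Garth–Fenn: 4 = 4
Garth–Linby–Varne–Fenn: 3+1+2 = 6
The minimum is 4 km via Garth–Fenn.

4 km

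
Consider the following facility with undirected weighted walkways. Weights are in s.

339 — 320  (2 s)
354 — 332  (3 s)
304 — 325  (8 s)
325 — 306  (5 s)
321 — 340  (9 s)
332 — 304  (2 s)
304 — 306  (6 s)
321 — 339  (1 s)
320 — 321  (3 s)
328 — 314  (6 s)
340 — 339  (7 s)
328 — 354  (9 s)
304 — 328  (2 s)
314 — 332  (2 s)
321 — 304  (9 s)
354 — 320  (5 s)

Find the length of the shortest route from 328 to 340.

19 s

Shortest distances from 328:
328: 0
304: 2  (via 328)
332: 4  (via 304)
314: 6  (via 328)
354: 7  (via 332)
306: 8  (via 304)
325: 10  (via 304)
321: 11  (via 304)
320: 12  (via 354)
339: 12  (via 321)
340: 19  (via 339)
Shortest route: 328–304–321–339–340 = 19 s.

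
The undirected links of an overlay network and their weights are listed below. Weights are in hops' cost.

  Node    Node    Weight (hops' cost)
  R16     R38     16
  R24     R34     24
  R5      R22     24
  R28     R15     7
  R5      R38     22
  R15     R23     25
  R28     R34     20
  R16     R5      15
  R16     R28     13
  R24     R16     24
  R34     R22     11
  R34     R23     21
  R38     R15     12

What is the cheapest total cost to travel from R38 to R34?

39 hops' cost

Running Dijkstra from R38:
R38: 0
R15: 12  (via R38)
R16: 16  (via R38)
R28: 19  (via R15)
R5: 22  (via R38)
R23: 37  (via R15)
R34: 39  (via R28)
Shortest route: R38 → R15 → R28 → R34 = 39 hops' cost.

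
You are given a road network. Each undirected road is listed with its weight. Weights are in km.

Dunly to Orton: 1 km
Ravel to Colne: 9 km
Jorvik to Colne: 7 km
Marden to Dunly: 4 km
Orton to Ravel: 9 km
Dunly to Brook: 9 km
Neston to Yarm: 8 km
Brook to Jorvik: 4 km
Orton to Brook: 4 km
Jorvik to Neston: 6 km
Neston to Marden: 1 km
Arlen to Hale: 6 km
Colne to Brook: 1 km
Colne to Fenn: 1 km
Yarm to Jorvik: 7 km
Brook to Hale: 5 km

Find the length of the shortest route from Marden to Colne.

Enumerating some paths:
Marden–Dunly–Orton–Brook–Colne: 4+1+4+1 = 10
Marden–Neston–Jorvik–Brook–Colne: 1+6+4+1 = 12
Marden–Dunly–Brook–Colne: 4+9+1 = 14
Cheapest is Marden–Dunly–Orton–Brook–Colne at 10 km.

10 km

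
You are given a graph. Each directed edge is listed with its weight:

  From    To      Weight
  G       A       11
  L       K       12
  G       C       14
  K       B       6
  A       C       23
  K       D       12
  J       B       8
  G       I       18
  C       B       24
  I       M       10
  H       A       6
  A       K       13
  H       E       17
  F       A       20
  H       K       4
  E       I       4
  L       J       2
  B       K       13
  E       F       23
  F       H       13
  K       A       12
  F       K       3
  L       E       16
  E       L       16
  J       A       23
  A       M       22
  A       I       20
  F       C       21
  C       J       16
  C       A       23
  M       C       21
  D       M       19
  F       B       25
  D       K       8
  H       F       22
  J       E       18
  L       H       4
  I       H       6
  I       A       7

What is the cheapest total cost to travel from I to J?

Shortest distances from I:
I: 0
H: 6  (via I)
A: 7  (via I)
K: 10  (via H)
M: 10  (via I)
B: 16  (via K)
D: 22  (via K)
E: 23  (via H)
F: 28  (via H)
C: 30  (via A)
L: 39  (via E)
J: 41  (via L)
Shortest route: I → H → E → L → J = 41.

41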